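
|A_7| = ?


|A_n| = n!/2 (even permutations)
|A_7| = 7!/2 = 5040/2 = 2520

|A_7| = 2520


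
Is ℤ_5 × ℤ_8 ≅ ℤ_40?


Comparing ℤ_5 × ℤ_8 and ℤ_40:
gcd(5,8) = 1, so ℤ_5 × ℤ_8 ≅ ℤ_40 (CRT)

Yes, ℤ_5 × ℤ_8 ≅ ℤ_40


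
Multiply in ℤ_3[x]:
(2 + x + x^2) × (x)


Expand and collect like terms; reduce coefficients mod 3:
x^0: 2·0 = 0 ≡ 0 (mod 3)
x^1: 2·1 + 1·0 = 2 ≡ 2 (mod 3)
x^2: 1·1 + 1·0 = 1 ≡ 1 (mod 3)
x^3: 1·1 = 1 ≡ 1 (mod 3)
Result: 2x + x^2 + x^3

f · g = 2x + x^2 + x^3


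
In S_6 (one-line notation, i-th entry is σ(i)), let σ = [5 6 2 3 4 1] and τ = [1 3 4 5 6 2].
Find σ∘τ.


σ∘τ: apply τ first, then σ
1 →τ 1 →σ 5
2 →τ 3 →σ 2
3 →τ 4 →σ 3
4 →τ 5 →σ 4
5 →τ 6 →σ 1
6 →τ 2 →σ 6

σ∘τ = [5 2 3 4 1 6]


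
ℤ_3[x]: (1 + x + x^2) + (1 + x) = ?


Add coefficients mod 3:
x^0: 1 + 1 = 2 (mod 3)
x^1: 1 + 1 = 2 (mod 3)
x^2: 1 + 0 = 1 (mod 3)
Result: 2 + 2x + x^2

f + g = 2 + 2x + x^2


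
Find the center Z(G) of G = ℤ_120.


Z(G) = {g ∈ G | gx = xg for all x ∈ G}
ℤ_120 is abelian, so Z(G) = G

Z(ℤ_120) = ℤ_120


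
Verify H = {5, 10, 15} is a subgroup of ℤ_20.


Subgroup test for H = {5, 10, 15} in (ℤ_20, +):
(1) 0 ∈ H? No
(2) Closure: for all a,b ∈ H, (a+b) mod 20 ∈ H? No  [counterexample: 5 + 15 = 0 ∉ H]
(3) Inverses: for all a ∈ H, -a mod 20 ∈ H? Yes

No, H is not a subgroup of ℤ_20


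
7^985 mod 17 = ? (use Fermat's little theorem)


Fermat's little theorem: if p is prime and gcd(a,p)=1, then a^(p-1) ≡ 1 (mod p)
p = 17 is prime, gcd(7,17) = 1
Reduce exponent: 985 mod 16 = 9
So 7^985 ≡ 7^9 (mod 17)
7^9 mod 17 = 10

7^985 ≡ 10 (mod 17)


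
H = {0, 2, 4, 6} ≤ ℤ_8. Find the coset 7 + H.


7 + H = {7 + h (mod 8) : h ∈ H}
7+0=7, 7+2=1, 7+4=3, 7+6=5
7 + H = {1, 3, 5, 7} = 1 + H

7 + H = {1, 3, 5, 7}


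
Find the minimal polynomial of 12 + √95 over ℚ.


Let α = 12 + √95. Then α - 12 = √95, so (α - 12)² = 95, giving α² - 24α + 49 = 0. Degree 2 and α ∉ ℚ, so this is the minimal polynomial.

Minimal polynomial: x² - 24x + 49


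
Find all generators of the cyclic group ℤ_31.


g generates ℤ_n iff gcd(g,n) = 1
Prime factors of 31: 31
Generators are g ∈ {1,...,30} not divisible by any of these primes.
Generators: {1, 2, 3, 4, 5, 6, 7, 8, 9, 10, 11, 12, 13, 14, 15, 16, 17, 18, 19, 20, 21, 22, 23, 24, 25, 26, 27, 28, 29, 30}
Number of generators = φ(31) = 30

Generators of ℤ_31 = {1, 2, 3, 4, 5, 6, 7, 8, 9, 10, 11, 12, 13, 14, 15, 16, 17, 18, 19, 20, 21, 22, 23, 24, 25, 26, 27, 28, 29, 30}


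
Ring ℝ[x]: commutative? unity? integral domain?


Polynomial ring over ℝ (an integral domain) is a commutative integral domain with unity 1
Commutative: Yes
Integral domain: Yes
Has unity: Yes

ℝ[x]: Commutative=Yes, Unity=Yes


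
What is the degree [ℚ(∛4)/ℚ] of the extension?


∛4 has minimal polynomial x³ - 4 (irreducible over ℚ since 4 is not a perfect cube)

[ℚ(∛4)/ℚ] = 3


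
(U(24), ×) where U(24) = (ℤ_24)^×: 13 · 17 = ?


Operation: multiplication mod 24
13 · 17 = (a × b) mod 24 with a = 13, b = 17

13 · 17 = 5


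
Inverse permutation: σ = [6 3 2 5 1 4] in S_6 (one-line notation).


To find σ⁻¹, swap domain and range:
σ(1) = 6 → σ⁻¹(6) = 1
σ(2) = 3 → σ⁻¹(3) = 2
σ(3) = 2 → σ⁻¹(2) = 3
σ(4) = 5 → σ⁻¹(5) = 4
σ(5) = 1 → σ⁻¹(1) = 5
σ(6) = 4 → σ⁻¹(4) = 6

σ⁻¹ = [5 3 2 6 4 1]


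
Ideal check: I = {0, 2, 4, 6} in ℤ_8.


Check ideal conditions for I = {0, 2, 4, 6} in ℤ_8:
(1) I is an additive subgroup? Yes
(2) For r ∈ ℤ_8 and a ∈ I: r·a ∈ I? Yes

Yes, I is an ideal of ℤ_8


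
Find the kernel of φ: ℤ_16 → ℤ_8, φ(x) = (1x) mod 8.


Kernel = preimage of identity
ker(φ) = {x ∈ ℤ_16 : 1x ≡ 0 (mod 8)}. Since 8 | 16, φ is well-defined. The kernel is the cyclic subgroup ⟨8⟩ of ℤ_16 (order 2), i.e. {0, 8}

ker(φ) = {0, 8}


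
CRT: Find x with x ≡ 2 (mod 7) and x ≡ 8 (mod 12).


m₁ = 7, m₂ = 12, gcd = 1, so CRT applies. M = m₁·m₂ = 84
Let M₁ = M/m₁ = 12, M₂ = M/m₂ = 7
Find y₁ ≡ M₁⁻¹ (mod m₁): 12⁻¹ ≡ 3 (mod 7)
Find y₂ ≡ M₂⁻¹ (mod m₂): 7⁻¹ ≡ 7 (mod 12)
x = a₁·M₁·y₁ + a₂·M₂·y₂ = 2·12·3 + 8·7·7 = 464
Reduce mod 84: x ≡ 44
Check: 44 mod 7 = 2 ✓, 44 mod 12 = 8 ✓

x ≡ 44 (mod 84)


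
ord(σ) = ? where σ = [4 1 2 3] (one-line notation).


Cycle decomposition: (1 4 3 2)
Cycle lengths: 4
Order = lcm(4) = 4

ord(σ) = 4


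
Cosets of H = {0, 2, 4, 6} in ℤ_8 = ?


H = {0, 2, 4, 6}, |H| = 4
Number of cosets = |G|/|H| = 8/4 = 2
0 + H = {0, 2, 4, 6}
1 + H = {1, 3, 5, 7}

Cosets: 0+H={0,2,4,6}; 1+H={1,3,5,7}


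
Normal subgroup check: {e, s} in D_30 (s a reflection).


H = {e, s} in D_30 (s a reflection)
r·s·r⁻¹ = sr⁻² ≠ s for n ≥ 3, so {e, s} is not closed under conjugation

No, not a normal subgroup


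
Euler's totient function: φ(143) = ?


Factor n: 143 = 11 × 13
φ(n) = n · ∏(1 - 1/p) over distinct primes p | n
φ(143) = 143 · (1 - 1/11) · (1 - 1/13) = 120

φ(143) = 120


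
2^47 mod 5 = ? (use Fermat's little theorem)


Fermat's little theorem: if p is prime and gcd(a,p)=1, then a^(p-1) ≡ 1 (mod p)
p = 5 is prime, gcd(2,5) = 1
Reduce exponent: 47 mod 4 = 3
So 2^47 ≡ 2^3 (mod 5)
2^3 mod 5 = 3

2^47 ≡ 3 (mod 5)


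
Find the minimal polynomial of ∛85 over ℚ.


∛85 satisfies x³ - 85 = 0, irreducible over ℚ (no rational root; 85 is not a perfect cube)

Minimal polynomial: x³ - 85


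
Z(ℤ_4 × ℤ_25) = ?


Z(G) = {g ∈ G | gx = xg for all x ∈ G}
Direct product of abelian groups is abelian, so Z(G) = G

Z(ℤ_4 × ℤ_25) = ℤ_4 × ℤ_25


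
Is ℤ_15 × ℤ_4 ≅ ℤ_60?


Comparing ℤ_15 × ℤ_4 and ℤ_60:
gcd(15,4) = 1, so ℤ_15 × ℤ_4 ≅ ℤ_60 (CRT)

Yes, ℤ_15 × ℤ_4 ≅ ℤ_60


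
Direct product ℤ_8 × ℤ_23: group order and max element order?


|ℤ_8 × ℤ_23| = 8 × 23 = 184
Max element order = lcm(8,23) = 184
Cyclic? Yes (gcd=1)

|ℤ_8×ℤ_23| = 184, max element order = 184


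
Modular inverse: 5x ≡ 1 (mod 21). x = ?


Use the extended Euclidean algorithm to write 1 = 5·s + 21·t; then s mod 21 is the inverse.
Euclidean algorithm:
  5 = 0·21 + 5
  21 = 4·5 + 1
  5 = 5·1 + 0
gcd(5,21) = 1
Back-substitution gives: 5·(-4) + 21·(1) = 1
So 5⁻¹ ≡ -4 ≡ 17 (mod 21)
Check: 5 × 17 = 85 ≡ 1 (mod 21) ✓

5⁻¹ ≡ 17 (mod 21)


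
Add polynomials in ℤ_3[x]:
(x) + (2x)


Add coefficients mod 3:
x^0: 0 + 0 = 0 (mod 3)
x^1: 1 + 2 = 0 (mod 3)
Result: 0

f + g = 0


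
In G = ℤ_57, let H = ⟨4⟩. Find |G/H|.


|⟨4⟩| = n / gcd(4, 57) = 57 / 1 = 57
H is normal (ℤ_57 is abelian).
|G/H| = |G| / |H| = 57 / 57 = 1

|G/H| = 1


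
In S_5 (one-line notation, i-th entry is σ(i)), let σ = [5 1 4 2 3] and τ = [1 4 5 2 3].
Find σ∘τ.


σ∘τ: apply τ first, then σ
1 →τ 1 →σ 5
2 →τ 4 →σ 2
3 →τ 5 →σ 3
4 →τ 2 →σ 1
5 →τ 3 →σ 4

σ∘τ = [5 2 3 1 4]


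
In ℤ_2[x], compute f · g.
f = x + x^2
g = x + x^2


Expand and collect like terms; reduce coefficients mod 2:
x^0: 0·0 = 0 ≡ 0 (mod 2)
x^1: 0·1 + 1·0 = 0 ≡ 0 (mod 2)
x^2: 0·1 + 1·1 + 1·0 = 1 ≡ 1 (mod 2)
x^3: 1·1 + 1·1 = 2 ≡ 0 (mod 2)
x^4: 1·1 = 1 ≡ 1 (mod 2)
Result: x^2 + x^4

f · g = x^2 + x^4


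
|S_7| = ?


|S_n| = n! (number of permutations of n symbols)
|S_7| = 7! = 5040

|S_7| = 5040


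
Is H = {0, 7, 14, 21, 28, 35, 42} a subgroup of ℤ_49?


Subgroup test for H = {0, 7, 14, 21, 28, 35, 42} in (ℤ_49, +):
(1) 0 ∈ H? Yes
(2) Closure: for all a,b ∈ H, (a+b) mod 49 ∈ H? Yes
(3) Inverses: for all a ∈ H, -a mod 49 ∈ H? Yes

Yes, H is a subgroup of ℤ_49


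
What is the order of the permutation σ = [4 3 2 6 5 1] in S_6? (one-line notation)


Cycle decomposition: (1 4 6) (2 3)
Cycle lengths: 3, 2
Order = lcm(3, 2) = 6

ord(σ) = 6


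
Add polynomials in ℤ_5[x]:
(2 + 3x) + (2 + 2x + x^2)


Add coefficients mod 5:
x^0: 2 + 2 = 4 (mod 5)
x^1: 3 + 2 = 0 (mod 5)
x^2: 0 + 1 = 1 (mod 5)
Result: 4 + x^2

f + g = 4 + x^2


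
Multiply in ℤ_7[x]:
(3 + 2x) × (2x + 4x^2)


Expand and collect like terms; reduce coefficients mod 7:
x^0: 3·0 = 0 ≡ 0 (mod 7)
x^1: 3·2 + 2·0 = 6 ≡ 6 (mod 7)
x^2: 3·4 + 2·2 = 16 ≡ 2 (mod 7)
x^3: 2·4 = 8 ≡ 1 (mod 7)
Result: 6x + 2x^2 + x^3

f · g = 6x + 2x^2 + x^3


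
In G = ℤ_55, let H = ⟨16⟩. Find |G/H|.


|⟨16⟩| = n / gcd(16, 55) = 55 / 1 = 55
H is normal (ℤ_55 is abelian).
|G/H| = |G| / |H| = 55 / 55 = 1

|G/H| = 1


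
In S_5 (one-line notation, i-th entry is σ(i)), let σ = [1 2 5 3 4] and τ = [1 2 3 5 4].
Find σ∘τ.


σ∘τ: apply τ first, then σ
1 →τ 1 →σ 1
2 →τ 2 →σ 2
3 →τ 3 →σ 5
4 →τ 5 →σ 4
5 →τ 4 →σ 3

σ∘τ = [1 2 5 4 3]


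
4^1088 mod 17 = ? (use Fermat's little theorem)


Fermat's little theorem: if p is prime and gcd(a,p)=1, then a^(p-1) ≡ 1 (mod p)
p = 17 is prime, gcd(4,17) = 1
Reduce exponent: 1088 mod 16 = 0
So 4^1088 ≡ 4^0 (mod 17)
4^0 = 1

4^1088 ≡ 1 (mod 17)


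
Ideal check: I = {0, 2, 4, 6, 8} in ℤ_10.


Check ideal conditions for I = {0, 2, 4, 6, 8} in ℤ_10:
(1) I is an additive subgroup? Yes
(2) For r ∈ ℤ_10 and a ∈ I: r·a ∈ I? Yes

Yes, I is an ideal of ℤ_10


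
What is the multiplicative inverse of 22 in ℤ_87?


Use the extended Euclidean algorithm to write 1 = 22·s + 87·t; then s mod 87 is the inverse.
Euclidean algorithm:
  22 = 0·87 + 22
  87 = 3·22 + 21
  22 = 1·21 + 1
  21 = 21·1 + 0
gcd(22,87) = 1
Back-substitution gives: 22·(4) + 87·(-1) = 1
So 22⁻¹ ≡ 4 ≡ 4 (mod 87)
Check: 22 × 4 = 88 ≡ 1 (mod 87) ✓

22⁻¹ ≡ 4 (mod 87)


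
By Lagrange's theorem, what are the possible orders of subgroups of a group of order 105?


Lagrange's theorem: |H| divides |G|
|G| = 105
Divisors of 105: 1, 3, 5, 7, 15, 21, 35, 105

Possible subgroup orders: {1, 3, 5, 7, 15, 21, 35, 105}


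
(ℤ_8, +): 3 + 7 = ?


Operation: addition mod 8
3 + 7 = (a + b) mod 8 with a = 3, b = 7

3 + 7 = 2


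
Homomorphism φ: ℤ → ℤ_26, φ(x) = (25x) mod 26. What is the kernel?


Kernel = preimage of identity
ker(φ) = {x ∈ ℤ : 25x ≡ 0 (mod 26)}. gcd(25,26) = 1, so 25x ≡ 0 (mod 26) ⟺ x ≡ 0 (mod 26/1 = 26). Hence ker(φ) = 26ℤ

ker(φ) = 26ℤ


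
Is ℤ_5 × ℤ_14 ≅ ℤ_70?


Comparing ℤ_5 × ℤ_14 and ℤ_70:
gcd(5,14) = 1, so ℤ_5 × ℤ_14 ≅ ℤ_70 (CRT)

Yes, ℤ_5 × ℤ_14 ≅ ℤ_70


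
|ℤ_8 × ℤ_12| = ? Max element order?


|ℤ_8 × ℤ_12| = 8 × 12 = 96
Max element order = lcm(8,12) = 24
Cyclic? No (gcd=4)

|ℤ_8×ℤ_12| = 96, max element order = 24


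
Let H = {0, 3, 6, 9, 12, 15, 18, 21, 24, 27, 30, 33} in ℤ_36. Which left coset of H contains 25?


25 + H = {25 + h (mod 36) : h ∈ H}
25+0=25, 25+3=28, 25+6=31, 25+9=34, 25+12=1, 25+15=4, 25+18=7, 25+21=10, 25+24=13, 25+27=16, 25+30=19, 25+33=22
25 + H = {1, 4, 7, 10, 13, 16, 19, 22, 25, 28, 31, 34} = 1 + H

25 + H = {1, 4, 7, 10, 13, 16, 19, 22, 25, 28, 31, 34}


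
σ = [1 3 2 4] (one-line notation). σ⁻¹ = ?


To find σ⁻¹, swap domain and range:
σ(1) = 1 → σ⁻¹(1) = 1
σ(2) = 3 → σ⁻¹(3) = 2
σ(3) = 2 → σ⁻¹(2) = 3
σ(4) = 4 → σ⁻¹(4) = 4

σ⁻¹ = [1 3 2 4]


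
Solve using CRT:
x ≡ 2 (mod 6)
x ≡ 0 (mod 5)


m₁ = 6, m₂ = 5, gcd = 1, so CRT applies. M = m₁·m₂ = 30
Let M₁ = M/m₁ = 5, M₂ = M/m₂ = 6
Find y₁ ≡ M₁⁻¹ (mod m₁): 5⁻¹ ≡ 5 (mod 6)
Find y₂ ≡ M₂⁻¹ (mod m₂): 6⁻¹ ≡ 1 (mod 5)
x = a₁·M₁·y₁ + a₂·M₂·y₂ = 2·5·5 + 0·6·1 = 50
Reduce mod 30: x ≡ 20
Check: 20 mod 6 = 2 ✓, 20 mod 5 = 0 ✓

x ≡ 20 (mod 30)


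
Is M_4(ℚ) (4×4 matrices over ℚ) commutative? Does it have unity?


Matrix multiplication is non-commutative for n ≥ 2; the identity matrix I is the unity; singular matrices give zero divisors, so not an integral domain
Commutative: No
Integral domain: No
Has unity: Yes

M_4(ℚ) (4×4 matrices over ℚ): Commutative=No, Unity=Yes


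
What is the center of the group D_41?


Z(G) = {g ∈ G | gx = xg for all x ∈ G}
For odd n, Z(D_n) = {e}: no nontrivial rotation commutes with all reflections

Z(D_41) = {e}


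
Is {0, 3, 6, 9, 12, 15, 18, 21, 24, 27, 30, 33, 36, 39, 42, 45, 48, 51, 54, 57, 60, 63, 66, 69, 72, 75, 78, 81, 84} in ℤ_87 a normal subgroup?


H = {0, 3, 6, 9, 12, 15, 18, 21, 24, 27, 30, 33, 36, 39, 42, 45, 48, 51, 54, 57, 60, 63, 66, 69, 72, 75, 78, 81, 84} in ℤ_87
ℤ_87 is abelian; every subgroup of an abelian group is normal

Yes, normal subgroup


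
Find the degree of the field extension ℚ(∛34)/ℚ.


∛34 has minimal polynomial x³ - 34 (irreducible over ℚ since 34 is not a perfect cube)

[ℚ(∛34)/ℚ] = 3


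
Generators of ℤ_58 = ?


g generates ℤ_n iff gcd(g,n) = 1
Prime factors of 58: 2, 29
Generators are g ∈ {1,...,57} not divisible by any of these primes.
Generators: {1, 3, 5, 7, 9, 11, 13, 15, 17, 19, 21, 23, 25, 27, 31, 33, 35, 37, 39, 41, 43, 45, 47, 49, 51, 53, 55, 57}
Number of generators = φ(58) = 28

Generators of ℤ_58 = {1, 3, 5, 7, 9, 11, 13, 15, 17, 19, 21, 23, 25, 27, 31, 33, 35, 37, 39, 41, 43, 45, 47, 49, 51, 53, 55, 57}


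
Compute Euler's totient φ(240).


Factor n: 240 = 2^4 × 3 × 5
φ(n) = n · ∏(1 - 1/p) over distinct primes p | n
φ(240) = 240 · (1 - 1/2) · (1 - 1/3) · (1 - 1/5) = 64

φ(240) = 64


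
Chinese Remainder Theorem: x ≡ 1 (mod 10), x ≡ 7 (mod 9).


m₁ = 10, m₂ = 9, gcd = 1, so CRT applies. M = m₁·m₂ = 90
Let M₁ = M/m₁ = 9, M₂ = M/m₂ = 10
Find y₁ ≡ M₁⁻¹ (mod m₁): 9⁻¹ ≡ 9 (mod 10)
Find y₂ ≡ M₂⁻¹ (mod m₂): 10⁻¹ ≡ 1 (mod 9)
x = a₁·M₁·y₁ + a₂·M₂·y₂ = 1·9·9 + 7·10·1 = 151
Reduce mod 90: x ≡ 61
Check: 61 mod 10 = 1 ✓, 61 mod 9 = 7 ✓

x ≡ 61 (mod 90)


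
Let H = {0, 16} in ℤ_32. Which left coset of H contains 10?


10 + H = {10 + h (mod 32) : h ∈ H}
10+0=10, 10+16=26

10 + H = {10, 26}


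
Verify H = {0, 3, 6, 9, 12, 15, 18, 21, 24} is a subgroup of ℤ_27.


Subgroup test for H = {0, 3, 6, 9, 12, 15, 18, 21, 24} in (ℤ_27, +):
(1) 0 ∈ H? Yes
(2) Closure: for all a,b ∈ H, (a+b) mod 27 ∈ H? Yes
(3) Inverses: for all a ∈ H, -a mod 27 ∈ H? Yes

Yes, H is a subgroup of ℤ_27


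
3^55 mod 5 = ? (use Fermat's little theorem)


Fermat's little theorem: if p is prime and gcd(a,p)=1, then a^(p-1) ≡ 1 (mod p)
p = 5 is prime, gcd(3,5) = 1
Reduce exponent: 55 mod 4 = 3
So 3^55 ≡ 3^3 (mod 5)
3^3 mod 5 = 2

3^55 ≡ 2 (mod 5)


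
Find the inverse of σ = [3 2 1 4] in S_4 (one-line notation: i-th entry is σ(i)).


To find σ⁻¹, swap domain and range:
σ(1) = 3 → σ⁻¹(3) = 1
σ(2) = 2 → σ⁻¹(2) = 2
σ(3) = 1 → σ⁻¹(1) = 3
σ(4) = 4 → σ⁻¹(4) = 4

σ⁻¹ = [3 2 1 4]


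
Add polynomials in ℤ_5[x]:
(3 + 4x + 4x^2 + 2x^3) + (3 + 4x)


Add coefficients mod 5:
x^0: 3 + 3 = 1 (mod 5)
x^1: 4 + 4 = 3 (mod 5)
x^2: 4 + 0 = 4 (mod 5)
x^3: 2 + 0 = 2 (mod 5)
Result: 1 + 3x + 4x^2 + 2x^3

f + g = 1 + 3x + 4x^2 + 2x^3


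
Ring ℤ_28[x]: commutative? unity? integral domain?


ℤ_28 has zero divisors (2·14 ≡ 0), and these lift to constant zero divisors in ℤ_28[x]; so not an integral domain
Commutative: Yes
Integral domain: No
Has unity: Yes

ℤ_28[x]: Commutative=Yes, Unity=Yes


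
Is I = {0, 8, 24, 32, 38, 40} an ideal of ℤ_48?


Check ideal conditions for I = {0, 8, 24, 32, 38, 40} in ℤ_48:
(1) I is an additive subgroup? No
(2) For r ∈ ℤ_48 and a ∈ I: r·a ∈ I? No  [counterexample: r=2, a=8, r·a mod 48 = 16 ∉ I]

No, I is not an ideal of ℤ_48


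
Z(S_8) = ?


Z(G) = {g ∈ G | gx = xg for all x ∈ G}
S_n is non-abelian for n ≥ 3; Z(S_8) is trivial

Z(S_8) = {e}


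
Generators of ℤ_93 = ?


g generates ℤ_n iff gcd(g,n) = 1
Prime factors of 93: 3, 31
Generators are g ∈ {1,...,92} not divisible by any of these primes.
Generators: {1, 2, 4, 5, 7, 8, 10, 11, 13, 14, 16, 17, 19, 20, 22, 23, 25, 26, 28, 29, 32, 34, 35, 37, 38, 40, 41, 43, 44, 46, 47, 49, 50, 52, 53, 55, 56, 58, 59, 61, 64, 65, 67, 68, 70, 71, 73, 74, 76, 77, 79, 80, 82, 83, 85, 86, 88, 89, 91, 92}
Number of generators = φ(93) = 60

Generators of ℤ_93 = {1, 2, 4, 5, 7, 8, 10, 11, 13, 14, 16, 17, 19, 20, 22, 23, 25, 26, 28, 29, 32, 34, 35, 37, 38, 40, 41, 43, 44, 46, 47, 49, 50, 52, 53, 55, 56, 58, 59, 61, 64, 65, 67, 68, 70, 71, 73, 74, 76, 77, 79, 80, 82, 83, 85, 86, 88, 89, 91, 92}


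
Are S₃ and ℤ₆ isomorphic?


Comparing S₃ and ℤ₆:
S₃ is non-abelian, ℤ₆ is abelian

No, S₃ ≇ ℤ₆


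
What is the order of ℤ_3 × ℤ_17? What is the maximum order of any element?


|ℤ_3 × ℤ_17| = 3 × 17 = 51
Max element order = lcm(3,17) = 51
Cyclic? Yes (gcd=1)

|ℤ_3×ℤ_17| = 51, max element order = 51


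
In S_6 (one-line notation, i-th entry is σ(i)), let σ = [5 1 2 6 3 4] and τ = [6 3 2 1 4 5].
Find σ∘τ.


σ∘τ: apply τ first, then σ
1 →τ 6 →σ 4
2 →τ 3 →σ 2
3 →τ 2 →σ 1
4 →τ 1 →σ 5
5 →τ 4 →σ 6
6 →τ 5 →σ 3

σ∘τ = [4 2 1 5 6 3]


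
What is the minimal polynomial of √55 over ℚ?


√55 satisfies x² - 55 = 0, irreducible over ℚ since 55 is squarefree

Minimal polynomial: x² - 55


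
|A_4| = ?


|A_n| = n!/2 (even permutations)
|A_4| = 4!/2 = 24/2 = 12

|A_4| = 12


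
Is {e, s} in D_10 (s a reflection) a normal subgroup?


H = {e, s} in D_10 (s a reflection)
r·s·r⁻¹ = sr⁻² ≠ s for n ≥ 3, so {e, s} is not closed under conjugation

No, not a normal subgroup


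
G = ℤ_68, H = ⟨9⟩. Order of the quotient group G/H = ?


|⟨9⟩| = n / gcd(9, 68) = 68 / 1 = 68
H is normal (ℤ_68 is abelian).
|G/H| = |G| / |H| = 68 / 68 = 1

|G/H| = 1


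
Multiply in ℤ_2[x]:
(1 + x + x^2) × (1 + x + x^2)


Expand and collect like terms; reduce coefficients mod 2:
x^0: 1·1 = 1 ≡ 1 (mod 2)
x^1: 1·1 + 1·1 = 2 ≡ 0 (mod 2)
x^2: 1·1 + 1·1 + 1·1 = 3 ≡ 1 (mod 2)
x^3: 1·1 + 1·1 = 2 ≡ 0 (mod 2)
x^4: 1·1 = 1 ≡ 1 (mod 2)
Result: 1 + x^2 + x^4

f · g = 1 + x^2 + x^4


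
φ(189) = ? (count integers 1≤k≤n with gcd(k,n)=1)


Factor n: 189 = 3^3 × 7
φ(n) = n · ∏(1 - 1/p) over distinct primes p | n
φ(189) = 189 · (1 - 1/3) · (1 - 1/7) = 108

φ(189) = 108


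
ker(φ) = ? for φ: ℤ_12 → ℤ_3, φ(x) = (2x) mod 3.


Kernel = preimage of identity
ker(φ) = {x ∈ ℤ_12 : 2x ≡ 0 (mod 3)}. Since 3 | 12, φ is well-defined. The kernel is the cyclic subgroup ⟨3⟩ of ℤ_12 (order 4), i.e. {0, 3, 6, 9}

ker(φ) = {0, 3, 6, 9}


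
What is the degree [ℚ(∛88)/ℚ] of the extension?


∛88 has minimal polynomial x³ - 88 (irreducible over ℚ since 88 is not a perfect cube)

[ℚ(∛88)/ℚ] = 3


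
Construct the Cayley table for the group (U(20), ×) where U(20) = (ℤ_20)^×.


Elements: {1, 3, 7, 9, 11, 13, 17, 19}
Operation: multiplication mod 20
Entry (a, b) = (a × b) mod 20

Cayley table:
   |  1 |  3 |  7 |  9 | 11 | 13 | 17 | 19
 1 |  1 |  3 |  7 |  9 | 11 | 13 | 17 | 19
 3 |  3 |  9 |  1 |  7 | 13 | 19 | 11 | 17
 7 |  7 |  1 |  9 |  3 | 17 | 11 | 19 | 13
 9 |  9 |  7 |  3 |  1 | 19 | 17 | 13 | 11
11 | 11 | 13 | 17 | 19 |  1 |  3 |  7 |  9
13 | 13 | 19 | 11 | 17 |  3 |  9 |  1 |  7
17 | 17 | 11 | 19 | 13 |  7 |  1 |  9 |  3
19 | 19 | 17 | 13 | 11 |  9 |  7 |  3 |  1


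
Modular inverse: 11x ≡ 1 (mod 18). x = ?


Use the extended Euclidean algorithm to write 1 = 11·s + 18·t; then s mod 18 is the inverse.
Euclidean algorithm:
  11 = 0·18 + 11
  18 = 1·11 + 7
  11 = 1·7 + 4
  7 = 1·4 + 3
  4 = 1·3 + 1
  3 = 3·1 + 0
gcd(11,18) = 1
Back-substitution gives: 11·(5) + 18·(-3) = 1
So 11⁻¹ ≡ 5 ≡ 5 (mod 18)
Check: 11 × 5 = 55 ≡ 1 (mod 18) ✓

11⁻¹ ≡ 5 (mod 18)


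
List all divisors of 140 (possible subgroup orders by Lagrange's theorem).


Lagrange's theorem: |H| divides |G|
|G| = 140
Divisors of 140: 1, 2, 4, 5, 7, 10, 14, 20, 28, 35, 70, 140

Possible subgroup orders: {1, 2, 4, 5, 7, 10, 14, 20, 28, 35, 70, 140}


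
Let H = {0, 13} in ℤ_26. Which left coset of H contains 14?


14 + H = {14 + h (mod 26) : h ∈ H}
14+0=14, 14+13=1
14 + H = {1, 14} = 1 + H

14 + H = {1, 14}


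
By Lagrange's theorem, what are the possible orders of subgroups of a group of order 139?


Lagrange's theorem: |H| divides |G|
|G| = 139
Divisors of 139: 1, 139

Possible subgroup orders: {1, 139}


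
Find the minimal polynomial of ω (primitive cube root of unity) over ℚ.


ω satisfies x² + x + 1 = 0 (the cyclotomic polynomial Φ₃)

Minimal polynomial: x² + x + 1


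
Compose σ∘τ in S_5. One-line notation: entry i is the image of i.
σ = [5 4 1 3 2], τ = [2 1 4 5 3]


σ∘τ: apply τ first, then σ
1 →τ 2 →σ 4
2 →τ 1 →σ 5
3 →τ 4 →σ 3
4 →τ 5 →σ 2
5 →τ 3 →σ 1

σ∘τ = [4 5 3 2 1]


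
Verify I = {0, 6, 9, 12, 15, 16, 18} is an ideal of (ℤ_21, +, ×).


Check ideal conditions for I = {0, 6, 9, 12, 15, 16, 18} in ℤ_21:
(1) I is an additive subgroup? No
(2) For r ∈ ℤ_21 and a ∈ I: r·a ∈ I? No  [counterexample: r=2, a=12, r·a mod 21 = 3 ∉ I]

No, I is not an ideal of ℤ_21


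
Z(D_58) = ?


Z(G) = {g ∈ G | gx = xg for all x ∈ G}
For even n, Z(D_n) = {e, r^(n/2)}: the 180° rotation r^29 commutes with every reflection and rotation

Z(D_58) = {e, r^29}


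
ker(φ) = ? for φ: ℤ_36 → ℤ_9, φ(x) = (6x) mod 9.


Kernel = preimage of identity
ker(φ) = {x ∈ ℤ_36 : 6x ≡ 0 (mod 9)}. Since 9 | 36, φ is well-defined. The kernel is the cyclic subgroup ⟨3⟩ of ℤ_36 (order 12), i.e. {0, 3, 6, 9, 12, 15, 18, 21, 24, 27, 30, 33}

ker(φ) = {0, 3, 6, 9, 12, 15, 18, 21, 24, 27, 30, 33}


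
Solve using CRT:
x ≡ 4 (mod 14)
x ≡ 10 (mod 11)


m₁ = 14, m₂ = 11, gcd = 1, so CRT applies. M = m₁·m₂ = 154
Let M₁ = M/m₁ = 11, M₂ = M/m₂ = 14
Find y₁ ≡ M₁⁻¹ (mod m₁): 11⁻¹ ≡ 9 (mod 14)
Find y₂ ≡ M₂⁻¹ (mod m₂): 14⁻¹ ≡ 4 (mod 11)
x = a₁·M₁·y₁ + a₂·M₂·y₂ = 4·11·9 + 10·14·4 = 956
Reduce mod 154: x ≡ 32
Check: 32 mod 14 = 4 ✓, 32 mod 11 = 10 ✓

x ≡ 32 (mod 154)


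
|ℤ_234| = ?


ℤ_n has n elements.

|ℤ_234| = 234


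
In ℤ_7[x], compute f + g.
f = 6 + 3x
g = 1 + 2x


Add coefficients mod 7:
x^0: 6 + 1 = 0 (mod 7)
x^1: 3 + 2 = 5 (mod 7)
Result: 5x

f + g = 5x


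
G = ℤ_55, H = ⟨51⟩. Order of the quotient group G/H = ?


|⟨51⟩| = n / gcd(51, 55) = 55 / 1 = 55
H is normal (ℤ_55 is abelian).
|G/H| = |G| / |H| = 55 / 55 = 1

|G/H| = 1


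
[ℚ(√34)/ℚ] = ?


√34 has minimal polynomial x² - 34 (irreducible over ℚ since 34 is squarefree)

[ℚ(√34)/ℚ] = 2


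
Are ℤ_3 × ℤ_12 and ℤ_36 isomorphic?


Comparing ℤ_3 × ℤ_12 and ℤ_36:
gcd(3,12) = 3 ≠ 1. Max element order in ℤ_3×ℤ_12 is lcm(3,12) = 12 < 36, so it has no element of order 36

No, ℤ_3 × ℤ_12 ≇ ℤ_36


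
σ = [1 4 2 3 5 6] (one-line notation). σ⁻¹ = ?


To find σ⁻¹, swap domain and range:
σ(1) = 1 → σ⁻¹(1) = 1
σ(2) = 4 → σ⁻¹(4) = 2
σ(3) = 2 → σ⁻¹(2) = 3
σ(4) = 3 → σ⁻¹(3) = 4
σ(5) = 5 → σ⁻¹(5) = 5
σ(6) = 6 → σ⁻¹(6) = 6

σ⁻¹ = [1 3 4 2 5 6]


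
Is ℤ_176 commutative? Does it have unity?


ℤ_176 is a commutative ring with unity 1; 176 = 2×88 is composite, so 2·88 ≡ 0 gives zero divisors (not an integral domain)
Commutative: Yes
Integral domain: No
Has unity: Yes

ℤ_176: Commutative=Yes, Unity=Yes


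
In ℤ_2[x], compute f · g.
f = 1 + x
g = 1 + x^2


Expand and collect like terms; reduce coefficients mod 2:
x^0: 1·1 = 1 ≡ 1 (mod 2)
x^1: 1·0 + 1·1 = 1 ≡ 1 (mod 2)
x^2: 1·1 + 1·0 = 1 ≡ 1 (mod 2)
x^3: 1·1 = 1 ≡ 1 (mod 2)
Result: 1 + x + x^2 + x^3

f · g = 1 + x + x^2 + x^3


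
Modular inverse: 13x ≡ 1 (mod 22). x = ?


Use the extended Euclidean algorithm to write 1 = 13·s + 22·t; then s mod 22 is the inverse.
Euclidean algorithm:
  13 = 0·22 + 13
  22 = 1·13 + 9
  13 = 1·9 + 4
  9 = 2·4 + 1
  4 = 4·1 + 0
gcd(13,22) = 1
Back-substitution gives: 13·(-5) + 22·(3) = 1
So 13⁻¹ ≡ -5 ≡ 17 (mod 22)
Check: 13 × 17 = 221 ≡ 1 (mod 22) ✓

13⁻¹ ≡ 17 (mod 22)


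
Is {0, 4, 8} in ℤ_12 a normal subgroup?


H = {0, 4, 8} in ℤ_12
ℤ_12 is abelian; every subgroup of an abelian group is normal

Yes, normal subgroup


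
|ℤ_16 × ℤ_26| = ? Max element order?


|ℤ_16 × ℤ_26| = 16 × 26 = 416
Max element order = lcm(16,26) = 208
Cyclic? No (gcd=2)

|ℤ_16×ℤ_26| = 416, max element order = 208


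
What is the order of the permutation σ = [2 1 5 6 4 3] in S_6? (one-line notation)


Cycle decomposition: (1 2) (3 5 4 6)
Cycle lengths: 2, 4
Order = lcm(2, 4) = 4

ord(σ) = 4


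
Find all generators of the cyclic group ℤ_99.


g generates ℤ_n iff gcd(g,n) = 1
Prime factors of 99: 3, 11
Generators are g ∈ {1,...,98} not divisible by any of these primes.
Generators: {1, 2, 4, 5, 7, 8, 10, 13, 14, 16, 17, 19, 20, 23, 25, 26, 28, 29, 31, 32, 34, 35, 37, 38, 40, 41, 43, 46, 47, 49, 50, 52, 53, 56, 58, 59, 61, 62, 64, 65, 67, 68, 70, 71, 73, 74, 76, 79, 80, 82, 83, 85, 86, 89, 91, 92, 94, 95, 97, 98}
Number of generators = φ(99) = 60

Generators of ℤ_99 = {1, 2, 4, 5, 7, 8, 10, 13, 14, 16, 17, 19, 20, 23, 25, 26, 28, 29, 31, 32, 34, 35, 37, 38, 40, 41, 43, 46, 47, 49, 50, 52, 53, 56, 58, 59, 61, 62, 64, 65, 67, 68, 70, 71, 73, 74, 76, 79, 80, 82, 83, 85, 86, 89, 91, 92, 94, 95, 97, 98}


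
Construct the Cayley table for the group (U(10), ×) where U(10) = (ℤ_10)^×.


Elements: {1, 3, 7, 9}
Operation: multiplication mod 10
Entry (a, b) = (a × b) mod 10

Cayley table:
  | 1 | 3 | 7 | 9
1 | 1 | 3 | 7 | 9
3 | 3 | 9 | 1 | 7
7 | 7 | 1 | 9 | 3
9 | 9 | 7 | 3 | 1


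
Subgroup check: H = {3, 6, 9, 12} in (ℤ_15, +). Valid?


Subgroup test for H = {3, 6, 9, 12} in (ℤ_15, +):
(1) 0 ∈ H? No
(2) Closure: for all a,b ∈ H, (a+b) mod 15 ∈ H? No  [counterexample: 3 + 12 = 0 ∉ H]
(3) Inverses: for all a ∈ H, -a mod 15 ∈ H? Yes

No, H is not a subgroup of ℤ_15


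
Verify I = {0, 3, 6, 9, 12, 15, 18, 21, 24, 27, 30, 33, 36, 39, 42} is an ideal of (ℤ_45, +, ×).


Check ideal conditions for I = {0, 3, 6, 9, 12, 15, 18, 21, 24, 27, 30, 33, 36, 39, 42} in ℤ_45:
(1) I is an additive subgroup? Yes
(2) For r ∈ ℤ_45 and a ∈ I: r·a ∈ I? Yes

Yes, I is an ideal of ℤ_45


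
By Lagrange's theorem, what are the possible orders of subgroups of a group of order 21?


Lagrange's theorem: |H| divides |G|
|G| = 21
Divisors of 21: 1, 3, 7, 21

Possible subgroup orders: {1, 3, 7, 21}


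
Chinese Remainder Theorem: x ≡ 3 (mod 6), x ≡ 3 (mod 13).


m₁ = 6, m₂ = 13, gcd = 1, so CRT applies. M = m₁·m₂ = 78
Let M₁ = M/m₁ = 13, M₂ = M/m₂ = 6
Find y₁ ≡ M₁⁻¹ (mod m₁): 13⁻¹ ≡ 1 (mod 6)
Find y₂ ≡ M₂⁻¹ (mod m₂): 6⁻¹ ≡ 11 (mod 13)
x = a₁·M₁·y₁ + a₂·M₂·y₂ = 3·13·1 + 3·6·11 = 237
Reduce mod 78: x ≡ 3
Check: 3 mod 6 = 3 ✓, 3 mod 13 = 3 ✓

x ≡ 3 (mod 78)


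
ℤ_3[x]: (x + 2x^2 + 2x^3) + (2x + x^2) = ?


Add coefficients mod 3:
x^0: 0 + 0 = 0 (mod 3)
x^1: 1 + 2 = 0 (mod 3)
x^2: 2 + 1 = 0 (mod 3)
x^3: 2 + 0 = 2 (mod 3)
Result: 2x^3

f + g = 2x^3


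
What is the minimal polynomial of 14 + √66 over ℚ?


Let α = 14 + √66. Then α - 14 = √66, so (α - 14)² = 66, giving α² - 28α + 130 = 0. Degree 2 and α ∉ ℚ, so this is the minimal polynomial.

Minimal polynomial: x² - 28x + 130


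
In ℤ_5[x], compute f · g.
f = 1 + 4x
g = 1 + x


Expand and collect like terms; reduce coefficients mod 5:
x^0: 1·1 = 1 ≡ 1 (mod 5)
x^1: 1·1 + 4·1 = 5 ≡ 0 (mod 5)
x^2: 4·1 = 4 ≡ 4 (mod 5)
Result: 1 + 4x^2

f · g = 1 + 4x^2


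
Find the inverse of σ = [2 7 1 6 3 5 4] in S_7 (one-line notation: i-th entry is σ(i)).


To find σ⁻¹, swap domain and range:
σ(1) = 2 → σ⁻¹(2) = 1
σ(2) = 7 → σ⁻¹(7) = 2
σ(3) = 1 → σ⁻¹(1) = 3
σ(4) = 6 → σ⁻¹(6) = 4
σ(5) = 3 → σ⁻¹(3) = 5
σ(6) = 5 → σ⁻¹(5) = 6
σ(7) = 4 → σ⁻¹(4) = 7

σ⁻¹ = [3 1 5 7 6 4 2]


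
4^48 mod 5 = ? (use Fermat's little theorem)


Fermat's little theorem: if p is prime and gcd(a,p)=1, then a^(p-1) ≡ 1 (mod p)
p = 5 is prime, gcd(4,5) = 1
Reduce exponent: 48 mod 4 = 0
So 4^48 ≡ 4^0 (mod 5)
4^0 = 1

4^48 ≡ 1 (mod 5)


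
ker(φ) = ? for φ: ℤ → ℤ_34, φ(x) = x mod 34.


Kernel = preimage of identity
ker(φ) = {x ∈ ℤ : x ≡ 0 (mod 34)} = 34ℤ = {0, ±34, ±68, ...}

ker(φ) = 34ℤ


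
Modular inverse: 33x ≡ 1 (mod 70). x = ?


Use the extended Euclidean algorithm to write 1 = 33·s + 70·t; then s mod 70 is the inverse.
Euclidean algorithm:
  33 = 0·70 + 33
  70 = 2·33 + 4
  33 = 8·4 + 1
  4 = 4·1 + 0
gcd(33,70) = 1
Back-substitution gives: 33·(17) + 70·(-8) = 1
So 33⁻¹ ≡ 17 ≡ 17 (mod 70)
Check: 33 × 17 = 561 ≡ 1 (mod 70) ✓

33⁻¹ ≡ 17 (mod 70)


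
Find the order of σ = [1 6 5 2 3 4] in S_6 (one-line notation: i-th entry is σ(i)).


Cycle decomposition: (2 6 4) (3 5)
Cycle lengths: 3, 2
Order = lcm(3, 2) = 6

ord(σ) = 6


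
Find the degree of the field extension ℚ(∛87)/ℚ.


∛87 has minimal polynomial x³ - 87 (irreducible over ℚ since 87 is not a perfect cube)

[ℚ(∛87)/ℚ] = 3


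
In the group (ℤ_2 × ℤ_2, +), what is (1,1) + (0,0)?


Operation: componentwise addition mod (2, 2)
(1,1) + (0,0) = ((a₁+b₁) mod 2, (a₂+b₂) mod 2) with a = (1,1), b = (0,0)

(1,1) + (0,0) = (1,1)


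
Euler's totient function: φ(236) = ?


Factor n: 236 = 2^2 × 59
φ(n) = n · ∏(1 - 1/p) over distinct primes p | n
φ(236) = 236 · (1 - 1/2) · (1 - 1/59) = 116

φ(236) = 116


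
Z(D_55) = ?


Z(G) = {g ∈ G | gx = xg for all x ∈ G}
For odd n, Z(D_n) = {e}: no nontrivial rotation commutes with all reflections

Z(D_55) = {e}


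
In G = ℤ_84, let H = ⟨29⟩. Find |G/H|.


|⟨29⟩| = n / gcd(29, 84) = 84 / 1 = 84
H is normal (ℤ_84 is abelian).
|G/H| = |G| / |H| = 84 / 84 = 1

|G/H| = 1


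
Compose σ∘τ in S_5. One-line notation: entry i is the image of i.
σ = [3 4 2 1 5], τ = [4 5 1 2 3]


σ∘τ: apply τ first, then σ
1 →τ 4 →σ 1
2 →τ 5 →σ 5
3 →τ 1 →σ 3
4 →τ 2 →σ 4
5 →τ 3 →σ 2

σ∘τ = [1 5 3 4 2]


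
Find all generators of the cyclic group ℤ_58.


g generates ℤ_n iff gcd(g,n) = 1
Prime factors of 58: 2, 29
Generators are g ∈ {1,...,57} not divisible by any of these primes.
Generators: {1, 3, 5, 7, 9, 11, 13, 15, 17, 19, 21, 23, 25, 27, 31, 33, 35, 37, 39, 41, 43, 45, 47, 49, 51, 53, 55, 57}
Number of generators = φ(58) = 28

Generators of ℤ_58 = {1, 3, 5, 7, 9, 11, 13, 15, 17, 19, 21, 23, 25, 27, 31, 33, 35, 37, 39, 41, 43, 45, 47, 49, 51, 53, 55, 57}


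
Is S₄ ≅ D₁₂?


Comparing S₄ and D₁₂:
S₄ has trivial center; D₁₂ has center {e, r⁶}

No, S₄ ≇ D₁₂


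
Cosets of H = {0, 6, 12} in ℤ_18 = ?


H = {0, 6, 12}, |H| = 3
Number of cosets = |G|/|H| = 18/3 = 6
0 + H = {0, 6, 12}
1 + H = {1, 7, 13}
2 + H = {2, 8, 14}
3 + H = {3, 9, 15}
4 + H = {4, 10, 16}
5 + H = {5, 11, 17}

Cosets: 0+H={0,6,12}; 1+H={1,7,13}; 2+H={2,8,14}; 3+H={3,9,15}; 4+H={4,10,16}; 5+H={5,11,17}


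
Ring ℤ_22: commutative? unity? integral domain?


ℤ_22 is a commutative ring with unity 1; 22 = 2×11 is composite, so 2·11 ≡ 0 gives zero divisors (not an integral domain)
Commutative: Yes
Integral domain: No
Has unity: Yes

ℤ_22: Commutative=Yes, Unity=Yes


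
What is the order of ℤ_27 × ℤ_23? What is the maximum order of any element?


|ℤ_27 × ℤ_23| = 27 × 23 = 621
Max element order = lcm(27,23) = 621
Cyclic? Yes (gcd=1)

|ℤ_27×ℤ_23| = 621, max element order = 621


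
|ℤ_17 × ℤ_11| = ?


|A × B| = |A| · |B|
|ℤ_17 × ℤ_11| = 17 × 11 = 187

|ℤ_17 × ℤ_11| = 187


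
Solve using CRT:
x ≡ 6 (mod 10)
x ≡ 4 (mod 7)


m₁ = 10, m₂ = 7, gcd = 1, so CRT applies. M = m₁·m₂ = 70
Let M₁ = M/m₁ = 7, M₂ = M/m₂ = 10
Find y₁ ≡ M₁⁻¹ (mod m₁): 7⁻¹ ≡ 3 (mod 10)
Find y₂ ≡ M₂⁻¹ (mod m₂): 10⁻¹ ≡ 5 (mod 7)
x = a₁·M₁·y₁ + a₂·M₂·y₂ = 6·7·3 + 4·10·5 = 326
Reduce mod 70: x ≡ 46
Check: 46 mod 10 = 6 ✓, 46 mod 7 = 4 ✓

x ≡ 46 (mod 70)


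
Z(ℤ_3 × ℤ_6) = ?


Z(G) = {g ∈ G | gx = xg for all x ∈ G}
Direct product of abelian groups is abelian, so Z(G) = G

Z(ℤ_3 × ℤ_6) = ℤ_3 × ℤ_6


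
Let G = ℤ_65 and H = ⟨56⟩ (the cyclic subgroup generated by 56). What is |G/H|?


|⟨56⟩| = n / gcd(56, 65) = 65 / 1 = 65
H is normal (ℤ_65 is abelian).
|G/H| = |G| / |H| = 65 / 65 = 1

|G/H| = 1


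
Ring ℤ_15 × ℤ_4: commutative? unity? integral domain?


Direct product ring; commutative with unity (1,1); but (1,0)·(0,1) = (0,0) gives zero divisors, so not an integral domain
Commutative: Yes
Integral domain: No
Has unity: Yes

ℤ_15 × ℤ_4: Commutative=Yes, Unity=Yes


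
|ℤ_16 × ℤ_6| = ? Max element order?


|ℤ_16 × ℤ_6| = 16 × 6 = 96
Max element order = lcm(16,6) = 48
Cyclic? No (gcd=2)

|ℤ_16×ℤ_6| = 96, max element order = 48


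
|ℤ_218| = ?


ℤ_n has n elements.

|ℤ_218| = 218


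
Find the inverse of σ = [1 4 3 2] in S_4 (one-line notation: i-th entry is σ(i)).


To find σ⁻¹, swap domain and range:
σ(1) = 1 → σ⁻¹(1) = 1
σ(2) = 4 → σ⁻¹(4) = 2
σ(3) = 3 → σ⁻¹(3) = 3
σ(4) = 2 → σ⁻¹(2) = 4

σ⁻¹ = [1 4 3 2]


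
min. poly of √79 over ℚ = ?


√79 satisfies x² - 79 = 0, irreducible over ℚ since 79 is squarefree

Minimal polynomial: x² - 79


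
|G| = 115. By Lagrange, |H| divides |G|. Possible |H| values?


Lagrange's theorem: |H| divides |G|
|G| = 115
Divisors of 115: 1, 5, 23, 115

Possible subgroup orders: {1, 5, 23, 115}


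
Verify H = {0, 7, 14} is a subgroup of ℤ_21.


Subgroup test for H = {0, 7, 14} in (ℤ_21, +):
(1) 0 ∈ H? Yes
(2) Closure: for all a,b ∈ H, (a+b) mod 21 ∈ H? Yes
(3) Inverses: for all a ∈ H, -a mod 21 ∈ H? Yes

Yes, H is a subgroup of ℤ_21


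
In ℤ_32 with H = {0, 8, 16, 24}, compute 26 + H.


26 + H = {26 + h (mod 32) : h ∈ H}
26+0=26, 26+8=2, 26+16=10, 26+24=18
26 + H = {2, 10, 18, 26} = 2 + H

26 + H = {2, 10, 18, 26}


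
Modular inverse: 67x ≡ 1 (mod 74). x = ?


Use the extended Euclidean algorithm to write 1 = 67·s + 74·t; then s mod 74 is the inverse.
Euclidean algorithm:
  67 = 0·74 + 67
  74 = 1·67 + 7
  67 = 9·7 + 4
  7 = 1·4 + 3
  4 = 1·3 + 1
  3 = 3·1 + 0
gcd(67,74) = 1
Back-substitution gives: 67·(21) + 74·(-19) = 1
So 67⁻¹ ≡ 21 ≡ 21 (mod 74)
Check: 67 × 21 = 1407 ≡ 1 (mod 74) ✓

67⁻¹ ≡ 21 (mod 74)


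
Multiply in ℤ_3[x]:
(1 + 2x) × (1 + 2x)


Expand and collect like terms; reduce coefficients mod 3:
x^0: 1·1 = 1 ≡ 1 (mod 3)
x^1: 1·2 + 2·1 = 4 ≡ 1 (mod 3)
x^2: 2·2 = 4 ≡ 1 (mod 3)
Result: 1 + x + x^2

f · g = 1 + x + x^2


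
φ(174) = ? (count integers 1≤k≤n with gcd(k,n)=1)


Factor n: 174 = 2 × 3 × 29
φ(n) = n · ∏(1 - 1/p) over distinct primes p | n
φ(174) = 174 · (1 - 1/2) · (1 - 1/3) · (1 - 1/29) = 56

φ(174) = 56


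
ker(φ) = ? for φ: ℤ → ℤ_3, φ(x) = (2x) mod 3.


Kernel = preimage of identity
ker(φ) = {x ∈ ℤ : 2x ≡ 0 (mod 3)}. gcd(2,3) = 1, so 2x ≡ 0 (mod 3) ⟺ x ≡ 0 (mod 3/1 = 3). Hence ker(φ) = 3ℤ

ker(φ) = 3ℤ


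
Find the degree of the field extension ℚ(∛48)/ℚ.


∛48 has minimal polynomial x³ - 48 (irreducible over ℚ since 48 is not a perfect cube)

[ℚ(∛48)/ℚ] = 3


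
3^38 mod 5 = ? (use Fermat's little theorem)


Fermat's little theorem: if p is prime and gcd(a,p)=1, then a^(p-1) ≡ 1 (mod p)
p = 5 is prime, gcd(3,5) = 1
Reduce exponent: 38 mod 4 = 2
So 3^38 ≡ 3^2 (mod 5)
3^2 mod 5 = 4

3^38 ≡ 4 (mod 5)


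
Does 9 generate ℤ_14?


g generates ℤ_n iff gcd(g, n) = 1
gcd(9, 14) = 1
Since gcd = 1, 9 is a generator.

Yes, 9 generates ℤ_14


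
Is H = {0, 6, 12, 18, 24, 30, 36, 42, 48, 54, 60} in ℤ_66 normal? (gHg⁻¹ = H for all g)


H = {0, 6, 12, 18, 24, 30, 36, 42, 48, 54, 60} in ℤ_66
ℤ_66 is abelian; every subgroup of an abelian group is normal

Yes, normal subgroup


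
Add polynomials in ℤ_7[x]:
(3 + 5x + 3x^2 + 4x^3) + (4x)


Add coefficients mod 7:
x^0: 3 + 0 = 3 (mod 7)
x^1: 5 + 4 = 2 (mod 7)
x^2: 3 + 0 = 3 (mod 7)
x^3: 4 + 0 = 4 (mod 7)
Result: 3 + 2x + 3x^2 + 4x^3

f + g = 3 + 2x + 3x^2 + 4x^3


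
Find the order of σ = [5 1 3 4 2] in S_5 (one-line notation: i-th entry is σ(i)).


Cycle decomposition: (1 5 2)
Cycle lengths: 3
Order = lcm(3) = 3

ord(σ) = 3


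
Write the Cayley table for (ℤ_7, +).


Elements: {0, 1, 2, 3, 4, 5, 6}
Operation: addition mod 7
Entry (a, b) = (a + b) mod 7

Cayley table:
  | 0 | 1 | 2 | 3 | 4 | 5 | 6
0 | 0 | 1 | 2 | 3 | 4 | 5 | 6
1 | 1 | 2 | 3 | 4 | 5 | 6 | 0
2 | 2 | 3 | 4 | 5 | 6 | 0 | 1
3 | 3 | 4 | 5 | 6 | 0 | 1 | 2
4 | 4 | 5 | 6 | 0 | 1 | 2 | 3
5 | 5 | 6 | 0 | 1 | 2 | 3 | 4
6 | 6 | 0 | 1 | 2 | 3 | 4 | 5


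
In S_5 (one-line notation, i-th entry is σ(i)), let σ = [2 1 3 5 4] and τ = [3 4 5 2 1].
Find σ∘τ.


σ∘τ: apply τ first, then σ
1 →τ 3 →σ 3
2 →τ 4 →σ 5
3 →τ 5 →σ 4
4 →τ 2 →σ 1
5 →τ 1 →σ 2

σ∘τ = [3 5 4 1 2]


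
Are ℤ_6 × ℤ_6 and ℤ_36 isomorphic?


Comparing ℤ_6 × ℤ_6 and ℤ_36:
gcd(6,6) = 6 ≠ 1. Max element order in ℤ_6×ℤ_6 is lcm(6,6) = 6 < 36, so it has no element of order 36

No, ℤ_6 × ℤ_6 ≇ ℤ_36


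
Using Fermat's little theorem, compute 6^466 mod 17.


Fermat's little theorem: if p is prime and gcd(a,p)=1, then a^(p-1) ≡ 1 (mod p)
p = 17 is prime, gcd(6,17) = 1
Reduce exponent: 466 mod 16 = 2
So 6^466 ≡ 6^2 (mod 17)
6^2 mod 17 = 2

6^466 ≡ 2 (mod 17)


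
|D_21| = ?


|D_n| = 2n (n rotations and n reflections)
|D_21| = 2×21 = 42

|D_21| = 42


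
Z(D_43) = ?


Z(G) = {g ∈ G | gx = xg for all x ∈ G}
For odd n, Z(D_n) = {e}: no nontrivial rotation commutes with all reflections

Z(D_43) = {e}


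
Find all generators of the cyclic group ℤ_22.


g generates ℤ_n iff gcd(g,n) = 1
Prime factors of 22: 2, 11
Generators are g ∈ {1,...,21} not divisible by any of these primes.
Generators: {1, 3, 5, 7, 9, 13, 15, 17, 19, 21}
Number of generators = φ(22) = 10

Generators of ℤ_22 = {1, 3, 5, 7, 9, 13, 15, 17, 19, 21}


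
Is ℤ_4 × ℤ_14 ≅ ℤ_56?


Comparing ℤ_4 × ℤ_14 and ℤ_56:
gcd(4,14) = 2 ≠ 1. Max element order in ℤ_4×ℤ_14 is lcm(4,14) = 28 < 56, so it has no element of order 56

No, ℤ_4 × ℤ_14 ≇ ℤ_56


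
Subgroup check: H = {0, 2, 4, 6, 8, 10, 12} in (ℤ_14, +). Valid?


Subgroup test for H = {0, 2, 4, 6, 8, 10, 12} in (ℤ_14, +):
(1) 0 ∈ H? Yes
(2) Closure: for all a,b ∈ H, (a+b) mod 14 ∈ H? Yes
(3) Inverses: for all a ∈ H, -a mod 14 ∈ H? Yes

Yes, H is a subgroup of ℤ_14


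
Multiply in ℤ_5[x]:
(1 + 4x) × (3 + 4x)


Expand and collect like terms; reduce coefficients mod 5:
x^0: 1·3 = 3 ≡ 3 (mod 5)
x^1: 1·4 + 4·3 = 16 ≡ 1 (mod 5)
x^2: 4·4 = 16 ≡ 1 (mod 5)
Result: 3 + x + x^2

f · g = 3 + x + x^2


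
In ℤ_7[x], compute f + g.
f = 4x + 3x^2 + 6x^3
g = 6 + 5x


Add coefficients mod 7:
x^0: 0 + 6 = 6 (mod 7)
x^1: 4 + 5 = 2 (mod 7)
x^2: 3 + 0 = 3 (mod 7)
x^3: 6 + 0 = 6 (mod 7)
Result: 6 + 2x + 3x^2 + 6x^3

f + g = 6 + 2x + 3x^2 + 6x^3
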